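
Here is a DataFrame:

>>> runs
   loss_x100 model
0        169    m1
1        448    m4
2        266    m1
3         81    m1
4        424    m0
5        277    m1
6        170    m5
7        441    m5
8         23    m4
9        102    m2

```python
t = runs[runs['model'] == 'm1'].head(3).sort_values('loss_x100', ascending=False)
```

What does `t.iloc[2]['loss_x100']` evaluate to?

filter rows where model == 'm1':
   loss_x100 model
0        169    m1
2        266    m1
3         81    m1
5        277    m1
take first 3 rows:
   loss_x100 model
0        169    m1
2        266    m1
3         81    m1
sort by loss_x100 descending:
   loss_x100 model
2        266    m1
0        169    m1
3         81    m1

81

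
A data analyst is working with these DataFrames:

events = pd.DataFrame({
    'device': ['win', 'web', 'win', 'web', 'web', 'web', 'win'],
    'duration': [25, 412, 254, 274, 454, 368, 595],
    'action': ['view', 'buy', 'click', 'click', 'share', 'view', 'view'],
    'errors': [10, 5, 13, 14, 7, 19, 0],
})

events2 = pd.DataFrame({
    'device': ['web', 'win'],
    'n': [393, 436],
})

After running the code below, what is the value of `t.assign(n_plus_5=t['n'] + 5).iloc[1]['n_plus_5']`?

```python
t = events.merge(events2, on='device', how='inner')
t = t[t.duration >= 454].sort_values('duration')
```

merge on 'device' (how='inner') → 7 rows:
  device  duration action  errors    n
0    win        25   view      10  436
1    web       412    buy       5  393
2    win       254  click      13  436
3    web       274  click      14  393
4    web       454  share       7  393
5    web       368   view      19  393
6    win       595   view       0  436
filter rows where duration >= 454:
  device  duration action  errors    n
4    web       454  share       7  393
6    win       595   view       0  436
sort by duration:
  device  duration action  errors    n
4    web       454  share       7  393
6    win       595   view       0  436
add column n_plus_5 = t['n'] + 5:
  device  duration action  errors    n  n_plus_5
4    web       454  share       7  393       398
6    win       595   view       0  436       441

441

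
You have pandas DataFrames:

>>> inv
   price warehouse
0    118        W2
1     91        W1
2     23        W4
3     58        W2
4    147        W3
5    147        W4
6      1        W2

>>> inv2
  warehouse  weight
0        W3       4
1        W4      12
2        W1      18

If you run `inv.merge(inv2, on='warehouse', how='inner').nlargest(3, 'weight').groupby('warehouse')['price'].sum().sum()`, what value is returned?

merge on 'warehouse' (how='inner') → 4 rows:
   price warehouse  weight
0     91        W1      18
1     23        W4      12
2    147        W3       4
3    147        W4      12
take 3 rows with largest weight:
   price warehouse  weight
0     91        W1      18
1     23        W4      12
3    147        W4      12
group by warehouse, sum of price:
warehouse
W1     91
W4    170
Name: price, dtype: int64

261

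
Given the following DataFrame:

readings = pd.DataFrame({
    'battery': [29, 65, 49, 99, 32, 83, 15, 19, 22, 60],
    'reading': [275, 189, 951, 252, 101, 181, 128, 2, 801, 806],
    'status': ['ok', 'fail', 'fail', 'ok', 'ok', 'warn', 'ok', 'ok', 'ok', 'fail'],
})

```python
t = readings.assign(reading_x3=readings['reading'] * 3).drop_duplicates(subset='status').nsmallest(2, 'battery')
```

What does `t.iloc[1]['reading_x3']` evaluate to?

add column reading_x3 = readings['reading'] * 3:
   battery  reading status  reading_x3
0       29      275     ok         825
1       65      189   fail         567
2       49      951   fail        2853
3       99      252     ok         756
4       32      101     ok         303
5       83      181   warn         543
6       15      128     ok         384
7       19        2     ok           6
8       22      801     ok        2403
9       60      806   fail        2418
drop duplicate status (keep=first):
   battery  reading status  reading_x3
0       29      275     ok         825
1       65      189   fail         567
5       83      181   warn         543
take 2 rows with smallest battery:
   battery  reading status  reading_x3
0       29      275     ok         825
1       65      189   fail         567
Then the value at position 1, column 'reading_x3': 567

567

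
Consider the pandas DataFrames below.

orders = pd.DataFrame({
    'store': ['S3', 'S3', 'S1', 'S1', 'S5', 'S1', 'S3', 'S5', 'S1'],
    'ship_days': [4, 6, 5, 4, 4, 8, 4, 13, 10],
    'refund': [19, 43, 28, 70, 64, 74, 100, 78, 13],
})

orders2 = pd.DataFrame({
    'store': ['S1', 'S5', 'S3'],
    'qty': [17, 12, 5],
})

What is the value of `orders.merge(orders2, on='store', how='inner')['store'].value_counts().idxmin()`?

S5

merge on 'store' (how='inner') → 9 rows:
  store  ship_days  refund  qty
0    S3          4      19    5
1    S3          6      43    5
2    S1          5      28   17
3    S1          4      70   17
4    S5          4      64   12
5    S1          8      74   17
6    S3          4     100    5
7    S5         13      78   12
8    S1         10      13   17
value_counts of store:
store
S1    4
S3    3
S5    2
Name: count, dtype: int64
Taking the label with the smallest value gives S5.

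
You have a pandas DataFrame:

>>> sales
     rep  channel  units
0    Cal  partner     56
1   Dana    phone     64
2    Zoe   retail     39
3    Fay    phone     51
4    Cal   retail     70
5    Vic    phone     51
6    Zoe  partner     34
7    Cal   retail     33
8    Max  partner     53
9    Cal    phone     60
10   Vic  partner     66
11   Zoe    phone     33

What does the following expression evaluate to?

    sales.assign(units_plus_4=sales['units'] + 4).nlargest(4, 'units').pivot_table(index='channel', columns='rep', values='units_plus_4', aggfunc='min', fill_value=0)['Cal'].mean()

46.0

add column units_plus_4 = sales['units'] + 4:
     rep  channel  units  units_plus_4
0    Cal  partner     56            60
1   Dana    phone     64            68
2    Zoe   retail     39            43
3    Fay    phone     51            55
4    Cal   retail     70            74
5    Vic    phone     51            55
6    Zoe  partner     34            38
7    Cal   retail     33            37
8    Max  partner     53            57
9    Cal    phone     60            64
10   Vic  partner     66            70
11   Zoe    phone     33            37
take 4 rows with largest units:
     rep  channel  units  units_plus_4
4    Cal   retail     70            74
10   Vic  partner     66            70
1   Dana    phone     64            68
9    Cal    phone     60            64
pivot: rows=channel, cols=rep, min(units_plus_4):
rep      Cal  Dana  Vic
channel                
partner    0     0   70
phone     64    68    0
retail    74     0    0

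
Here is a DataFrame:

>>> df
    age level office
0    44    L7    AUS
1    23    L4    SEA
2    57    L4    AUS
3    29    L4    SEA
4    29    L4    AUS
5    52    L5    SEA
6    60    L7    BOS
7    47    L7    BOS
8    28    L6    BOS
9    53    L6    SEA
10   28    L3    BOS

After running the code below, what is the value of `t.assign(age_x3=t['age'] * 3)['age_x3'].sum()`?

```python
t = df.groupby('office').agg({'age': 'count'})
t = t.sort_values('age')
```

33

group by office, count of age:
        age
office     
AUS       3
BOS       4
SEA       4
sort by age:
        age
office     
AUS       3
BOS       4
SEA       4
add column age_x3 = t['age'] * 3:
        age  age_x3
office             
AUS       3       9
BOS       4      12
SEA       4      12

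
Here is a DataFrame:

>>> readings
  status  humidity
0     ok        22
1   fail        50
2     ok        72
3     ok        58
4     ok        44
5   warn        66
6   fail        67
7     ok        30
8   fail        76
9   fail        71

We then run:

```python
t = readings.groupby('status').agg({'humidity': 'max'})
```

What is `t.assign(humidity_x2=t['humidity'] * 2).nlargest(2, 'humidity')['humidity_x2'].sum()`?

group by status, max of humidity:
        humidity
status          
fail          76
ok            72
warn          66
add column humidity_x2 = t['humidity'] * 2:
        humidity  humidity_x2
status                       
fail          76          152
ok            72          144
warn          66          132
take 2 rows with largest humidity:
        humidity  humidity_x2
status                       
fail          76          152
ok            72          144
Then the sum of column 'humidity_x2': 296

296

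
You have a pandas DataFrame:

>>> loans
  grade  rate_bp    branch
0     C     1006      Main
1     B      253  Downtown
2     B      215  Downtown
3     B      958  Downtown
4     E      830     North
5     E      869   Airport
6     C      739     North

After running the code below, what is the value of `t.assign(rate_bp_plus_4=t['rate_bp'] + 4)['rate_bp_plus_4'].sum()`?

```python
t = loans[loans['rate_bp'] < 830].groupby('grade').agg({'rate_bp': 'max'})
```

1000

filter rows where rate_bp < 830:
  grade  rate_bp    branch
1     B      253  Downtown
2     B      215  Downtown
6     C      739     North
group by grade, max of rate_bp:
       rate_bp
grade         
B          253
C          739
add column rate_bp_plus_4 = t['rate_bp'] + 4:
       rate_bp  rate_bp_plus_4
grade                         
B          253             257
C          739             743
Finally, sum of column 'rate_bp_plus_4' = 1000.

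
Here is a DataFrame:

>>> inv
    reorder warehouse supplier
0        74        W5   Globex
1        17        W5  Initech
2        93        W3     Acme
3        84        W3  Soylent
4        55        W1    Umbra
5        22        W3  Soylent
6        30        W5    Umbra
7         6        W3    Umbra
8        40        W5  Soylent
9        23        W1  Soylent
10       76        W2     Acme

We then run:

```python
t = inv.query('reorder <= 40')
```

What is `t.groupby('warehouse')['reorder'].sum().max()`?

87

filter rows where reorder <= 40:
   reorder warehouse supplier
1       17        W5  Initech
5       22        W3  Soylent
6       30        W5    Umbra
7        6        W3    Umbra
8       40        W5  Soylent
9       23        W1  Soylent
group by warehouse, sum of reorder:
warehouse
W1    23
W3    28
W5    87
Name: reorder, dtype: int64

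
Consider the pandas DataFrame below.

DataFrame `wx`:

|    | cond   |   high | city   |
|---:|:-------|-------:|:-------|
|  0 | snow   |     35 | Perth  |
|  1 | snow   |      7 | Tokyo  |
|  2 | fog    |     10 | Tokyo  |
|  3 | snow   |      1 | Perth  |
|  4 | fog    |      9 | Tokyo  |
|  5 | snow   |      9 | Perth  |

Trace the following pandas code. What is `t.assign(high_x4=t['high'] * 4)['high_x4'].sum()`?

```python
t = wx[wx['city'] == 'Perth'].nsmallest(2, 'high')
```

40

filter rows where city == 'Perth':
   cond  high   city
0  snow    35  Perth
3  snow     1  Perth
5  snow     9  Perth
take 2 rows with smallest high:
   cond  high   city
3  snow     1  Perth
5  snow     9  Perth
add column high_x4 = t['high'] * 4:
   cond  high   city  high_x4
3  snow     1  Perth        4
5  snow     9  Perth       36
sum of column 'high_x4' → 40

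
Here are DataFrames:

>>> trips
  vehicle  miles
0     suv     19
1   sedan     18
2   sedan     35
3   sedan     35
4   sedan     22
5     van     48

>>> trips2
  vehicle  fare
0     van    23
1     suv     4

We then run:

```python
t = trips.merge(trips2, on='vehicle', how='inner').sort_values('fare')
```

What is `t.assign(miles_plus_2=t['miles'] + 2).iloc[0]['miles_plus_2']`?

merge on 'vehicle' (how='inner') → 2 rows:
  vehicle  miles  fare
0     suv     19     4
1     van     48    23
sort by fare:
  vehicle  miles  fare
0     suv     19     4
1     van     48    23
add column miles_plus_2 = t['miles'] + 2:
  vehicle  miles  fare  miles_plus_2
0     suv     19     4            21
1     van     48    23            50
Then the value at position 0, column 'miles_plus_2': 21

21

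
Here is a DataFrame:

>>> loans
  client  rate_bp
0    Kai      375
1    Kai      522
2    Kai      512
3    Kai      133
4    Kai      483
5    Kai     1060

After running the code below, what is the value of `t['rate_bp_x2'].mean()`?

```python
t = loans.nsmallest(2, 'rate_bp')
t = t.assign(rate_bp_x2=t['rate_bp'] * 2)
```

take 2 rows with smallest rate_bp:
  client  rate_bp
3    Kai      133
0    Kai      375
add column rate_bp_x2 = t['rate_bp'] * 2:
  client  rate_bp  rate_bp_x2
3    Kai      133         266
0    Kai      375         750
Taking the mean of column 'rate_bp_x2' gives 508.0.

508.0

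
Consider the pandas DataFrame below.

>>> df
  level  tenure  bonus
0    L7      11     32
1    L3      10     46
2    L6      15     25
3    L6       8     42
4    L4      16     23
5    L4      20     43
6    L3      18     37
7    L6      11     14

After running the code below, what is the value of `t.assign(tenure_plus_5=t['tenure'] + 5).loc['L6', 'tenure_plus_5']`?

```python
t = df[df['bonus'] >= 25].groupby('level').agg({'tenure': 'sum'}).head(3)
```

28

filter rows where bonus >= 25:
  level  tenure  bonus
0    L7      11     32
1    L3      10     46
2    L6      15     25
3    L6       8     42
5    L4      20     43
6    L3      18     37
group by level, sum of tenure:
       tenure
level        
L3         28
L4         20
L6         23
L7         11
take first 3 rows:
       tenure
level        
L3         28
L4         20
L6         23
add column tenure_plus_5 = t['tenure'] + 5:
       tenure  tenure_plus_5
level                       
L3         28             33
L4         20             25
L6         23             28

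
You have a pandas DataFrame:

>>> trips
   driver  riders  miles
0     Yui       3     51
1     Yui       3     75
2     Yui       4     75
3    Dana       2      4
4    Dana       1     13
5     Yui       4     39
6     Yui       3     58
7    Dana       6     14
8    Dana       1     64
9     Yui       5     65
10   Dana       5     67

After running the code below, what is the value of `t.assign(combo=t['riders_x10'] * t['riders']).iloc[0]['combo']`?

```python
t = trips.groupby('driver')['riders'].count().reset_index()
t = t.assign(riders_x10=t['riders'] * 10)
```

250

group by driver, count of riders:
driver
Dana    5
Yui     6
Name: riders, dtype: int64
reset_index():
  driver  riders
0   Dana       5
1    Yui       6
add column riders_x10 = t['riders'] * 10:
  driver  riders  riders_x10
0   Dana       5          50
1    Yui       6          60
add column combo = t['riders_x10'] * t['riders']:
  driver  riders  riders_x10  combo
0   Dana       5          50    250
1    Yui       6          60    360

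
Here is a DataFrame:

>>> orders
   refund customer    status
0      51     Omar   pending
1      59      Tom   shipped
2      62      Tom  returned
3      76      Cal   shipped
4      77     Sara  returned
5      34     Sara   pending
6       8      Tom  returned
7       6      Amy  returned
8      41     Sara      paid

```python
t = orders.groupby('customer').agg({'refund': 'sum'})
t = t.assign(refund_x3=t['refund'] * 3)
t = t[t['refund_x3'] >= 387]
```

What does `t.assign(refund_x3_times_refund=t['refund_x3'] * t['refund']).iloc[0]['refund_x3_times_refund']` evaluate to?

group by customer, sum of refund:
          refund
customer        
Amy            6
Cal           76
Omar          51
Sara         152
Tom          129
add column refund_x3 = t['refund'] * 3:
          refund  refund_x3
customer                   
Amy            6         18
Cal           76        228
Omar          51        153
Sara         152        456
Tom          129        387
filter rows where refund_x3 >= 387:
          refund  refund_x3
customer                   
Sara         152        456
Tom          129        387
add column refund_x3_times_refund = t['refund_x3'] * t['refund']:
          refund  refund_x3  refund_x3_times_refund
customer                                           
Sara         152        456                   69312
Tom          129        387                   49923

69312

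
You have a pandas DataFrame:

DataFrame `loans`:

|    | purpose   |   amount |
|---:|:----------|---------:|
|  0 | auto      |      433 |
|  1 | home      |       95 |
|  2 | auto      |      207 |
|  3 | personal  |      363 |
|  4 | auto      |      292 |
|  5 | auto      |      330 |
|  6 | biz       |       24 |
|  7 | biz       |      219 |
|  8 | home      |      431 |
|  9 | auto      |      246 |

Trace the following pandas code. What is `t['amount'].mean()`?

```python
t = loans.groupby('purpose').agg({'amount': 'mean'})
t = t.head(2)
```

211.55

group by purpose, mean of amount:
          amount
purpose         
auto       301.6
biz        121.5
home       263.0
personal   363.0
take first 2 rows:
         amount
purpose        
auto      301.6
biz       121.5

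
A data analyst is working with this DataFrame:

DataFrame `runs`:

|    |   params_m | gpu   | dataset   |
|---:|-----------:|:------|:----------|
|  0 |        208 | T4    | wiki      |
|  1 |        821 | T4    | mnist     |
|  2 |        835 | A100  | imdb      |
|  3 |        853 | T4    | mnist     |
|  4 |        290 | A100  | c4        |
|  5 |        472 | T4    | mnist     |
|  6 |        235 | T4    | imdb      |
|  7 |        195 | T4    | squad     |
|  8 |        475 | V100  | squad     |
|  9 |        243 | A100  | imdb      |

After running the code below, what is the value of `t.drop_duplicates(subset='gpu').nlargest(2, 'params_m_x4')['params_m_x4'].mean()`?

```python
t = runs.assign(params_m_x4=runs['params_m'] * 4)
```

2620.0

add column params_m_x4 = runs['params_m'] * 4:
   params_m   gpu dataset  params_m_x4
0       208    T4    wiki          832
1       821    T4   mnist         3284
2       835  A100    imdb         3340
3       853    T4   mnist         3412
4       290  A100      c4         1160
5       472    T4   mnist         1888
6       235    T4    imdb          940
7       195    T4   squad          780
8       475  V100   squad         1900
9       243  A100    imdb          972
drop duplicate gpu (keep=first):
   params_m   gpu dataset  params_m_x4
0       208    T4    wiki          832
2       835  A100    imdb         3340
8       475  V100   squad         1900
take 2 rows with largest params_m_x4:
   params_m   gpu dataset  params_m_x4
2       835  A100    imdb         3340
8       475  V100   squad         1900
Taking the mean of column 'params_m_x4' gives 2620.0.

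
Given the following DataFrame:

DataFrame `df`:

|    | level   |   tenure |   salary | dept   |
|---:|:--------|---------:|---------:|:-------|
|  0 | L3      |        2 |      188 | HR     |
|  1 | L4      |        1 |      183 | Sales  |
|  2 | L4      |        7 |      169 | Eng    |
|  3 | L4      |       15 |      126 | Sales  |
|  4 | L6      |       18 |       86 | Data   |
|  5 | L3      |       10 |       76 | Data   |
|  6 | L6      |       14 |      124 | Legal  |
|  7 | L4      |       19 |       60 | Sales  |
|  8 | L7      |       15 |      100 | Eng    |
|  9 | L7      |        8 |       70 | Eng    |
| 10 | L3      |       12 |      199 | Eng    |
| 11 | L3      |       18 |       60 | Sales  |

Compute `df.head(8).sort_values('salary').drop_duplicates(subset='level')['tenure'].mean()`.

take first 8 rows:
  level  tenure  salary   dept
0    L3       2     188     HR
1    L4       1     183  Sales
2    L4       7     169    Eng
3    L4      15     126  Sales
4    L6      18      86   Data
5    L3      10      76   Data
6    L6      14     124  Legal
7    L4      19      60  Sales
sort by salary:
  level  tenure  salary   dept
7    L4      19      60  Sales
5    L3      10      76   Data
4    L6      18      86   Data
6    L6      14     124  Legal
3    L4      15     126  Sales
2    L4       7     169    Eng
1    L4       1     183  Sales
0    L3       2     188     HR
drop duplicate level (keep=first):
  level  tenure  salary   dept
7    L4      19      60  Sales
5    L3      10      76   Data
4    L6      18      86   Data
Finally, mean of column 'tenure' = 15.6666666667.

15.6666666667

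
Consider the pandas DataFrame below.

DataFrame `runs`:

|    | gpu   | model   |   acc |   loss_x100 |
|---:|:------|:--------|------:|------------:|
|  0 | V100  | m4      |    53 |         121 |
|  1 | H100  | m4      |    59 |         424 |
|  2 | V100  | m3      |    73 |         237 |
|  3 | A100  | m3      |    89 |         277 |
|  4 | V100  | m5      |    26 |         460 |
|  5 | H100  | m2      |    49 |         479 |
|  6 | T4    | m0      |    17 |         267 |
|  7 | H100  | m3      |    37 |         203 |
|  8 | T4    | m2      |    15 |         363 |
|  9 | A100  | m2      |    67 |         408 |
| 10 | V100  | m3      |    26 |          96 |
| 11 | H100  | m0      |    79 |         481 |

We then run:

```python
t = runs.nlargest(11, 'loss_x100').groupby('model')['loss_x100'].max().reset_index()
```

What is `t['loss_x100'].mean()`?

take 11 rows with largest loss_x100:
     gpu model  acc  loss_x100
11  H100    m0   79        481
5   H100    m2   49        479
4   V100    m5   26        460
1   H100    m4   59        424
9   A100    m2   67        408
8     T4    m2   15        363
3   A100    m3   89        277
6     T4    m0   17        267
2   V100    m3   73        237
7   H100    m3   37        203
0   V100    m4   53        121
group by model, max of loss_x100:
model
m0    481
m2    479
m3    277
m4    424
m5    460
Name: loss_x100, dtype: int64
reset_index():
  model  loss_x100
0    m0        481
1    m2        479
2    m3        277
3    m4        424
4    m5        460

424.2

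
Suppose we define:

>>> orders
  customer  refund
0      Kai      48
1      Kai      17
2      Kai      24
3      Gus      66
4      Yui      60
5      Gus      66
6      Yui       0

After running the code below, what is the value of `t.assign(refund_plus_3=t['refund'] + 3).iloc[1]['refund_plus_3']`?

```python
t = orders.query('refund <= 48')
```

20

filter rows where refund <= 48:
  customer  refund
0      Kai      48
1      Kai      17
2      Kai      24
6      Yui       0
add column refund_plus_3 = t['refund'] + 3:
  customer  refund  refund_plus_3
0      Kai      48             51
1      Kai      17             20
2      Kai      24             27
6      Yui       0              3
Taking the value at position 1, column 'refund_plus_3' gives 20.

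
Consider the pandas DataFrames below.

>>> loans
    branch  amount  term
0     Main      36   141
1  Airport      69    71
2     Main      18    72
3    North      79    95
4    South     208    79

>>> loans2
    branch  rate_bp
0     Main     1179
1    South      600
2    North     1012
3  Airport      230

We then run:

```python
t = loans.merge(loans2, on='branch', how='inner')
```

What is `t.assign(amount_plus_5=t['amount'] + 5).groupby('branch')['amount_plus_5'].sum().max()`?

merge on 'branch' (how='inner') → 5 rows:
    branch  amount  term  rate_bp
0     Main      36   141     1179
1  Airport      69    71      230
2     Main      18    72     1179
3    North      79    95     1012
4    South     208    79      600
add column amount_plus_5 = t['amount'] + 5:
    branch  amount  term  rate_bp  amount_plus_5
0     Main      36   141     1179             41
1  Airport      69    71      230             74
2     Main      18    72     1179             23
3    North      79    95     1012             84
4    South     208    79      600            213
group by branch, sum of amount_plus_5:
branch
Airport     74
Main        64
North       84
South      213
Name: amount_plus_5, dtype: int64
Finally, max of the resulting series = 213.

213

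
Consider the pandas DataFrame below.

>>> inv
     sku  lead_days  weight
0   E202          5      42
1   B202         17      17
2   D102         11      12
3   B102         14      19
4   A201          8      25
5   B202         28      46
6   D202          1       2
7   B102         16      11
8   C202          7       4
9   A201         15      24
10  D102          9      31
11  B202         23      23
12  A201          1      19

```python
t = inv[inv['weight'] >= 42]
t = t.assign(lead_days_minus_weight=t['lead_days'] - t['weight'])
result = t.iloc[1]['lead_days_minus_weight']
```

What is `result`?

-18

filter rows where weight >= 42:
    sku  lead_days  weight
0  E202          5      42
5  B202         28      46
add column lead_days_minus_weight = t['lead_days'] - t['weight']:
    sku  lead_days  weight  lead_days_minus_weight
0  E202          5      42                     -37
5  B202         28      46                     -18
Finally, value at position 1, column 'lead_days_minus_weight' = -18.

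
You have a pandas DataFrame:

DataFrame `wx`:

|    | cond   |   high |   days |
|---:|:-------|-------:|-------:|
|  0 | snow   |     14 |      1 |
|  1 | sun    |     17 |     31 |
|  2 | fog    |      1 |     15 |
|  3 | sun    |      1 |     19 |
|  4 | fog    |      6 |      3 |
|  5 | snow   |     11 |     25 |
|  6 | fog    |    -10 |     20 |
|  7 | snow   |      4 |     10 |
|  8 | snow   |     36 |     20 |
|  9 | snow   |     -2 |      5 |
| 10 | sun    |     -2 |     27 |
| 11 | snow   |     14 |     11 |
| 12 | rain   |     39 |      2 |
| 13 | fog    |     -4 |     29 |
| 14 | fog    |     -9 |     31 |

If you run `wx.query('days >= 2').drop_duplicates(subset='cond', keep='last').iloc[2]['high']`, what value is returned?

filter rows where days >= 2:
    cond  high  days
1    sun    17    31
2    fog     1    15
3    sun     1    19
4    fog     6     3
5   snow    11    25
6    fog   -10    20
7   snow     4    10
8   snow    36    20
9   snow    -2     5
10   sun    -2    27
11  snow    14    11
12  rain    39     2
13   fog    -4    29
14   fog    -9    31
drop duplicate cond (keep=last):
    cond  high  days
10   sun    -2    27
11  snow    14    11
12  rain    39     2
14   fog    -9    31
Reading off the value at position 2, column 'high', we get 39.

39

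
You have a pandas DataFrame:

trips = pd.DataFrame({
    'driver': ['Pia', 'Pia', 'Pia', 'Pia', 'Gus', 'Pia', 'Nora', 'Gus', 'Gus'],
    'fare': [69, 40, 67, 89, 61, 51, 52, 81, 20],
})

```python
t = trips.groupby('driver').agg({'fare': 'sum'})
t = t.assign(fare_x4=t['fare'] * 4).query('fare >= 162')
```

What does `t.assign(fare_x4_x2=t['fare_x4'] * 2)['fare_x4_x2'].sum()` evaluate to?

group by driver, sum of fare:
        fare
driver      
Gus      162
Nora      52
Pia      316
add column fare_x4 = t['fare'] * 4:
        fare  fare_x4
driver               
Gus      162      648
Nora      52      208
Pia      316     1264
filter rows where fare >= 162:
        fare  fare_x4
driver               
Gus      162      648
Pia      316     1264
add column fare_x4_x2 = t['fare_x4'] * 2:
        fare  fare_x4  fare_x4_x2
driver                           
Gus      162      648        1296
Pia      316     1264        2528
Finally, sum of column 'fare_x4_x2' = 3824.

3824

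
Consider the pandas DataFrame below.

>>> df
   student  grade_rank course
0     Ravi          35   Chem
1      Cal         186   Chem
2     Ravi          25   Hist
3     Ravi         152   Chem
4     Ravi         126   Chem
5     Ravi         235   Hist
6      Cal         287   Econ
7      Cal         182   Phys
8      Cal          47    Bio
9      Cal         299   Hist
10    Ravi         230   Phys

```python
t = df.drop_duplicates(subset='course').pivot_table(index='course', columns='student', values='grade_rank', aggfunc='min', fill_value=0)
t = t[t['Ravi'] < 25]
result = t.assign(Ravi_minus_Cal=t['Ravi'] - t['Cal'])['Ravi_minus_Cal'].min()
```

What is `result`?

drop duplicate course (keep=first):
  student  grade_rank course
0    Ravi          35   Chem
2    Ravi          25   Hist
6     Cal         287   Econ
7     Cal         182   Phys
8     Cal          47    Bio
pivot: rows=course, cols=student, min(grade_rank):
student  Cal  Ravi
course            
Bio       47     0
Chem       0    35
Econ     287     0
Hist       0    25
Phys     182     0
filter rows where Ravi < 25:
student  Cal  Ravi
course            
Bio       47     0
Econ     287     0
Phys     182     0
add column Ravi_minus_Cal = t['Ravi'] - t['Cal']:
student  Cal  Ravi  Ravi_minus_Cal
course                            
Bio       47     0             -47
Econ     287     0            -287
Phys     182     0            -182
So min() = -287.

-287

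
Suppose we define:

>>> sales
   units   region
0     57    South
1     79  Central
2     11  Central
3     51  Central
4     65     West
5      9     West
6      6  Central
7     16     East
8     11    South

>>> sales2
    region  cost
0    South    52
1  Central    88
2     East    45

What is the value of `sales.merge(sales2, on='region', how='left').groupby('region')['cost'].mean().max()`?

88.0

merge on 'region' (how='left') → 9 rows:
   units   region  cost
0     57    South  52.0
1     79  Central  88.0
2     11  Central  88.0
3     51  Central  88.0
4     65     West   NaN
5      9     West   NaN
6      6  Central  88.0
7     16     East  45.0
8     11    South  52.0
group by region, mean of cost:
region
Central    88.0
East       45.0
South      52.0
West        NaN
Name: cost, dtype: float64
Hence 88.0.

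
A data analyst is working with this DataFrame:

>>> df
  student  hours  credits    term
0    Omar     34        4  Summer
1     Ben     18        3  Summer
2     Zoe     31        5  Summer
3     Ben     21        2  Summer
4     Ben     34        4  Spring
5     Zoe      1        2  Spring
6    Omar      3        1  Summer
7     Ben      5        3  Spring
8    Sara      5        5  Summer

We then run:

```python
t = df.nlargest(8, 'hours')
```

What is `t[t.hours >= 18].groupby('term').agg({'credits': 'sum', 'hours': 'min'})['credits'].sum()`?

take 8 rows with largest hours:
  student  hours  credits    term
0    Omar     34        4  Summer
4     Ben     34        4  Spring
2     Zoe     31        5  Summer
3     Ben     21        2  Summer
1     Ben     18        3  Summer
7     Ben      5        3  Spring
8    Sara      5        5  Summer
6    Omar      3        1  Summer
filter rows where hours >= 18:
  student  hours  credits    term
0    Omar     34        4  Summer
4     Ben     34        4  Spring
2     Zoe     31        5  Summer
3     Ben     21        2  Summer
1     Ben     18        3  Summer
group by term: sum(credits), min(hours):
        credits  hours
term                  
Spring        4     34
Summer       14     18
The sum of column 'credits' is 18.

18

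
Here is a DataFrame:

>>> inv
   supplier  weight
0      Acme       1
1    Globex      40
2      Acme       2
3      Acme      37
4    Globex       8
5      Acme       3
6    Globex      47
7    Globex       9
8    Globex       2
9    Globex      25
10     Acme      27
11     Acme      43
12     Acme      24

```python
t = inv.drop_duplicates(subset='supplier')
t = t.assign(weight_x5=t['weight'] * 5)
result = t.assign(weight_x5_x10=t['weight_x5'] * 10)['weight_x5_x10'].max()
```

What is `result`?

2000

drop duplicate supplier (keep=first):
  supplier  weight
0     Acme       1
1   Globex      40
add column weight_x5 = t['weight'] * 5:
  supplier  weight  weight_x5
0     Acme       1          5
1   Globex      40        200
add column weight_x5_x10 = t['weight_x5'] * 10:
  supplier  weight  weight_x5  weight_x5_x10
0     Acme       1          5             50
1   Globex      40        200           2000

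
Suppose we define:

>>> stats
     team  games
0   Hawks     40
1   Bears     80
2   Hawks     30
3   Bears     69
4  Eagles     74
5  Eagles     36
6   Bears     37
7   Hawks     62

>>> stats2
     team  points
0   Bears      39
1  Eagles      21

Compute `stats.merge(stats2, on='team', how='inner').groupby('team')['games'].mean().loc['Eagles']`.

55.0

merge on 'team' (how='inner') → 5 rows:
     team  games  points
0   Bears     80      39
1   Bears     69      39
2  Eagles     74      21
3  Eagles     36      21
4   Bears     37      39
group by team, mean of games:
team
Bears     62.0
Eagles    55.0
Name: games, dtype: float64
So loc['Eagles'] = 55.0.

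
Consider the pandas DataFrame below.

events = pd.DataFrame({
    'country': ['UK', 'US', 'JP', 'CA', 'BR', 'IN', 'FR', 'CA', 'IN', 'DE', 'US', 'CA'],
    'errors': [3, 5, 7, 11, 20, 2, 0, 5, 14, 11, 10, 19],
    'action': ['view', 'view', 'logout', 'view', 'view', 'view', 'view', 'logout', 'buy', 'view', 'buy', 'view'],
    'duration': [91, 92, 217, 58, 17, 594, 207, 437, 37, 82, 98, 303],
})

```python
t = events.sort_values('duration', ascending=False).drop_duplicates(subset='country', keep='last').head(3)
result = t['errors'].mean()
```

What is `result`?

sort by duration descending:
   country  errors  action  duration
5       IN       2    view       594
7       CA       5  logout       437
11      CA      19    view       303
2       JP       7  logout       217
6       FR       0    view       207
10      US      10     buy        98
1       US       5    view        92
0       UK       3    view        91
9       DE      11    view        82
3       CA      11    view        58
8       IN      14     buy        37
4       BR      20    view        17
drop duplicate country (keep=last):
  country  errors  action  duration
2      JP       7  logout       217
6      FR       0    view       207
1      US       5    view        92
0      UK       3    view        91
9      DE      11    view        82
3      CA      11    view        58
8      IN      14     buy        37
4      BR      20    view        17
take first 3 rows:
  country  errors  action  duration
2      JP       7  logout       217
6      FR       0    view       207
1      US       5    view        92

4.0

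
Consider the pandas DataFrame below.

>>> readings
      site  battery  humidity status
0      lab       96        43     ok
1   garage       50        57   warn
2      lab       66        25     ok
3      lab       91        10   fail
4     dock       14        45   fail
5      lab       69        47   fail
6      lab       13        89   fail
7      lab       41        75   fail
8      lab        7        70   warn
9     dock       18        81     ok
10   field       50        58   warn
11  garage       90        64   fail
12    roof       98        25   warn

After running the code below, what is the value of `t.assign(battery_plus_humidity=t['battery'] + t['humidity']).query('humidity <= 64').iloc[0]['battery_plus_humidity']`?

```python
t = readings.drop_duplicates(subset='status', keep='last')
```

drop duplicate status (keep=last):
      site  battery  humidity status
9     dock       18        81     ok
11  garage       90        64   fail
12    roof       98        25   warn
add column battery_plus_humidity = t['battery'] + t['humidity']:
      site  battery  humidity status  battery_plus_humidity
9     dock       18        81     ok                     99
11  garage       90        64   fail                    154
12    roof       98        25   warn                    123
filter rows where humidity <= 64:
      site  battery  humidity status  battery_plus_humidity
11  garage       90        64   fail                    154
12    roof       98        25   warn                    123

154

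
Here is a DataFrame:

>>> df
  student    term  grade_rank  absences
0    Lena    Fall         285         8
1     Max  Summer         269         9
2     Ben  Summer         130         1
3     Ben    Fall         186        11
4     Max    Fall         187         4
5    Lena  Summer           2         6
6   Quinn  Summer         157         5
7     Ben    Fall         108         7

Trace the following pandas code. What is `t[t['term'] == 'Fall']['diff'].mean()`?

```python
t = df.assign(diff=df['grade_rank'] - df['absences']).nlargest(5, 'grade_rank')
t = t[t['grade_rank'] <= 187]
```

add column diff = df['grade_rank'] - df['absences']:
  student    term  grade_rank  absences  diff
0    Lena    Fall         285         8   277
1     Max  Summer         269         9   260
2     Ben  Summer         130         1   129
3     Ben    Fall         186        11   175
4     Max    Fall         187         4   183
5    Lena  Summer           2         6    -4
6   Quinn  Summer         157         5   152
7     Ben    Fall         108         7   101
take 5 rows with largest grade_rank:
  student    term  grade_rank  absences  diff
0    Lena    Fall         285         8   277
1     Max  Summer         269         9   260
4     Max    Fall         187         4   183
3     Ben    Fall         186        11   175
6   Quinn  Summer         157         5   152
filter rows where grade_rank <= 187:
  student    term  grade_rank  absences  diff
4     Max    Fall         187         4   183
3     Ben    Fall         186        11   175
6   Quinn  Summer         157         5   152
filter rows where term == 'Fall':
  student  term  grade_rank  absences  diff
4     Max  Fall         187         4   183
3     Ben  Fall         186        11   175
Taking the mean of column 'diff' gives 179.0.

179.0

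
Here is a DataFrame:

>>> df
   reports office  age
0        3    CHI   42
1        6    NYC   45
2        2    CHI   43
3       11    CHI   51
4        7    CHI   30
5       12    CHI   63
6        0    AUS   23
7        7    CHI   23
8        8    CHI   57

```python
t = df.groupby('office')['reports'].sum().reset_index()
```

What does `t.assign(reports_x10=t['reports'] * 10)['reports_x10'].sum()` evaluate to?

group by office, sum of reports:
office
AUS     0
CHI    50
NYC     6
Name: reports, dtype: int64
reset_index():
  office  reports
0    AUS        0
1    CHI       50
2    NYC        6
add column reports_x10 = t['reports'] * 10:
  office  reports  reports_x10
0    AUS        0            0
1    CHI       50          500
2    NYC        6           60

560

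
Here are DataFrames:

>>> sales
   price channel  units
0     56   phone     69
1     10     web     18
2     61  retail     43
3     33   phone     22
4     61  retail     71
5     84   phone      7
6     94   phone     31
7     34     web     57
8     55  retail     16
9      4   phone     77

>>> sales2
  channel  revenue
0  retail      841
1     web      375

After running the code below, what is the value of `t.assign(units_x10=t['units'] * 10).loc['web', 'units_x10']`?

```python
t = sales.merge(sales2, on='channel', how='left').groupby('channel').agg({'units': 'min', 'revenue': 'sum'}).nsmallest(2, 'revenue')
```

180

merge on 'channel' (how='left') → 10 rows:
   price channel  units  revenue
0     56   phone     69      NaN
1     10     web     18    375.0
2     61  retail     43    841.0
3     33   phone     22      NaN
4     61  retail     71    841.0
5     84   phone      7      NaN
6     94   phone     31      NaN
7     34     web     57    375.0
8     55  retail     16    841.0
9      4   phone     77      NaN
group by channel: min(units), sum(revenue):
         units  revenue
channel                
phone        7      0.0
retail      16   2523.0
web         18    750.0
take 2 rows with smallest revenue:
         units  revenue
channel                
phone        7      0.0
web         18    750.0
add column units_x10 = t['units'] * 10:
         units  revenue  units_x10
channel                           
phone        7      0.0         70
web         18    750.0        180
Taking the value at row 'web', column 'units_x10' gives 180.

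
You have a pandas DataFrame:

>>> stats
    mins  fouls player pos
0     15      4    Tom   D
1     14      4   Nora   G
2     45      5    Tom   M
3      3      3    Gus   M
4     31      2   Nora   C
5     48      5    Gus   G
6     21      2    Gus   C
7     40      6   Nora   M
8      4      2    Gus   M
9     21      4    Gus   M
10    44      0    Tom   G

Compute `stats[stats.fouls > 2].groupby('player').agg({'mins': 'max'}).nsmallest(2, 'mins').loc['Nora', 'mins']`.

40

filter rows where fouls > 2:
   mins  fouls player pos
0    15      4    Tom   D
1    14      4   Nora   G
2    45      5    Tom   M
3     3      3    Gus   M
5    48      5    Gus   G
7    40      6   Nora   M
9    21      4    Gus   M
group by player, max of mins:
        mins
player      
Gus       48
Nora      40
Tom       45
take 2 rows with smallest mins:
        mins
player      
Nora      40
Tom       45
Reading off the value at row 'Nora', column 'mins', we get 40.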